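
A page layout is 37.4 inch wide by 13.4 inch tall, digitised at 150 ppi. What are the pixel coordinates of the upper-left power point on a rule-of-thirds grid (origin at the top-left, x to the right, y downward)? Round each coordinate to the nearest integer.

(1870, 670)

In pixels the canvas is 37.4 × 150 = 5610 wide and 13.4 × 150 = 2010 tall.
The upper-left point is one-third across and one-third down:
x = 1 × 5610/3 ≈ 1870; y = 1 × 2010/3 ≈ 670.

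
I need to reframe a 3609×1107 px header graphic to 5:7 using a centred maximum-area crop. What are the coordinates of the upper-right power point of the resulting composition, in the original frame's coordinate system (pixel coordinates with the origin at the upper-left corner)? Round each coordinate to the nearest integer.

(1936, 369)

3609/1107 > 5/7, so the 5:7 crop keeps the full height 1107 and trims width to 1107 × 5/7 = 790.71 px.
Left offset = (3609 − 790.71)/2 = 1409.14 px; top offset = 0.
Upper-right is two-thirds across and one-third down within the crop:
x = 1409.14 + 2 × 790.71/3 ≈ 1936; y = 0.00 + 1 × 1107.00/3 ≈ 369.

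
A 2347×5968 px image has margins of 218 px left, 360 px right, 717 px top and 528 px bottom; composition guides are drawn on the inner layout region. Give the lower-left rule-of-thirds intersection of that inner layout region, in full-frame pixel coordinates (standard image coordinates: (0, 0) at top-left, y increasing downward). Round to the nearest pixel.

x = 808 px, y = 3866 px

Content width = 2347 − 218 − 360 = 1769 px; content height = 5968 − 717 − 528 = 4723 px.
Lower-left is one-third across and two-thirds down within the inner layout region.
x = 218 + 1 × 1769/3 = 218 + 589.67 ≈ 808
y = 717 + 2 × 4723/3 = 717 + 3148.67 ≈ 3866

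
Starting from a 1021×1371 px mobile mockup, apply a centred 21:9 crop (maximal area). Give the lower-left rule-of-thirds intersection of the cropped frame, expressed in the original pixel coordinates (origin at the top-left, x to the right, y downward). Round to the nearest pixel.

x = 340 px, y = 758 px

1021/1371 < 21/9, so the 21:9 crop keeps the full width 1021 and trims height to 1021 × 9/21 = 437.57 px.
Top offset = (1371 − 437.57)/2 = 466.71 px; left offset = 0.
Lower-left is one-third across and two-thirds down within the crop:
x = 0.00 + 1 × 1021.00/3 ≈ 340; y = 466.71 + 2 × 437.57/3 ≈ 758.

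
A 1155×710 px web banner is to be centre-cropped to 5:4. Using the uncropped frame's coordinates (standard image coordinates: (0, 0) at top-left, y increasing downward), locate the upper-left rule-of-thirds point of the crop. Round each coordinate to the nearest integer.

1155/710 > 5/4, so the 5:4 crop keeps the full height 710 and trims width to 710 × 5/4 = 887.50 px.
Left offset = (1155 − 887.50)/2 = 133.75 px; top offset = 0.
Upper-left is one-third across and one-third down within the crop:
x = 133.75 + 1 × 887.50/3 ≈ 430; y = 0.00 + 1 × 710.00/3 ≈ 237.

(430, 237)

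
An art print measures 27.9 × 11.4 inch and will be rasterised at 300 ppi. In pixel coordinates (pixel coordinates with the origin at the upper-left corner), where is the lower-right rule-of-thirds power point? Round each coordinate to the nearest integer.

(5580, 2280)

In pixels the canvas is 27.9 × 300 = 8370 wide and 11.4 × 300 = 3420 tall.
The lower-right point is two-thirds across and two-thirds down:
x = 2 × 8370/3 ≈ 5580; y = 2 × 3420/3 ≈ 2280.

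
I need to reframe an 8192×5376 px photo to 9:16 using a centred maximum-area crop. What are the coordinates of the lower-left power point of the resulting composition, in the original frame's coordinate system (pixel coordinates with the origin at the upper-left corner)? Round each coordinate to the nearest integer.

8192/5376 > 9/16, so the 9:16 crop keeps the full height 5376 and trims width to 5376 × 9/16 = 3024.00 px.
Left offset = (8192 − 3024.00)/2 = 2584.00 px; top offset = 0.
Lower-left is one-third across and two-thirds down within the crop:
x = 2584.00 + 1 × 3024.00/3 ≈ 3592; y = 0.00 + 2 × 5376.00/3 ≈ 3584.

x = 3592 px, y = 3584 px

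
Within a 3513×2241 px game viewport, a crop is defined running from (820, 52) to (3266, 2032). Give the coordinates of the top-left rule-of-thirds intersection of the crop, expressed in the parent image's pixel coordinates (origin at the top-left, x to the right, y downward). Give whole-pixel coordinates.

Crop width = 3266 − 820 = 2446 px; one third is 815.33 px.
Crop height = 2032 − 52 = 1980 px; one third is 660.00 px.
The top-left point is one-third across and one-third down within the crop:
x = 820 + 1 × 815.33 ≈ 1635; y = 52 + 1 × 660.00 ≈ 712.

(1635, 712)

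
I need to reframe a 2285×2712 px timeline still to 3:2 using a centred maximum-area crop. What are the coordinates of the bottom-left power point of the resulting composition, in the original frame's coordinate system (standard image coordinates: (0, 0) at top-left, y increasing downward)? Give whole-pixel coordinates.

(762, 1610)

2285/2712 < 3/2, so the 3:2 crop keeps the full width 2285 and trims height to 2285 × 2/3 = 1523.33 px.
Top offset = (2712 − 1523.33)/2 = 594.33 px; left offset = 0.
Bottom-left is one-third across and two-thirds down within the crop:
x = 0.00 + 1 × 2285.00/3 ≈ 762; y = 594.33 + 2 × 1523.33/3 ≈ 1610.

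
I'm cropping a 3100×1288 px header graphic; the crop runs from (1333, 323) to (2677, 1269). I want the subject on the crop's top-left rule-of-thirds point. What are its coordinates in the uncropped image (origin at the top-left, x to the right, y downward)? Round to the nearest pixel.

(1781, 638)

Crop width = 2677 − 1333 = 1344 px; one third is 448.00 px.
Crop height = 1269 − 323 = 946 px; one third is 315.33 px.
The top-left point is one-third across and one-third down within the crop:
x = 1333 + 1 × 448.00 ≈ 1781; y = 323 + 1 × 315.33 ≈ 638.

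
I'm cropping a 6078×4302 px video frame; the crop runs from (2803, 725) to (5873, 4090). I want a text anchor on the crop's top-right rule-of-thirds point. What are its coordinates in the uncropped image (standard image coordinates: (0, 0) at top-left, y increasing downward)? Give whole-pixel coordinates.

Crop width = 5873 − 2803 = 3070 px; one third is 1023.33 px.
Crop height = 4090 − 725 = 3365 px; one third is 1121.67 px.
The top-right point is two-thirds across and one-third down within the crop:
x = 2803 + 2 × 1023.33 ≈ 4850; y = 725 + 1 × 1121.67 ≈ 1847.

(4850, 1847)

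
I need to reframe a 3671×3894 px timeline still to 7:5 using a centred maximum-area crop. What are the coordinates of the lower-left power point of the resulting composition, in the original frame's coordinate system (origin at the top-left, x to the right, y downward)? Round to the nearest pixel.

x = 1224 px, y = 2384 px

3671/3894 < 7/5, so the 7:5 crop keeps the full width 3671 and trims height to 3671 × 5/7 = 2622.14 px.
Top offset = (3894 − 2622.14)/2 = 635.93 px; left offset = 0.
Lower-left is one-third across and two-thirds down within the crop:
x = 0.00 + 1 × 3671.00/3 ≈ 1224; y = 635.93 + 2 × 2622.14/3 ≈ 2384.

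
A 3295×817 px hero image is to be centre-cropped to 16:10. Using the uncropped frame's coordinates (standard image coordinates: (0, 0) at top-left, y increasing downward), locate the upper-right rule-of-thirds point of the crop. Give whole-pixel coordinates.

3295/817 > 16/10, so the 16:10 crop keeps the full height 817 and trims width to 817 × 16/10 = 1307.20 px.
Left offset = (3295 − 1307.20)/2 = 993.90 px; top offset = 0.
Upper-right is two-thirds across and one-third down within the crop:
x = 993.90 + 2 × 1307.20/3 ≈ 1865; y = 0.00 + 1 × 817.00/3 ≈ 272.

x = 1865 px, y = 272 px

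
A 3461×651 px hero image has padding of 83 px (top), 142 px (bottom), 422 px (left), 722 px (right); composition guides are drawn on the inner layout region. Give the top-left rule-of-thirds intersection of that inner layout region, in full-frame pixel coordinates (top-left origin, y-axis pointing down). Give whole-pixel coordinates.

x = 1194 px, y = 225 px

Content width = 3461 − 422 − 722 = 2317 px; content height = 651 − 83 − 142 = 426 px.
Top-left is one-third across and one-third down within the inner layout region.
x = 422 + 1 × 2317/3 = 422 + 772.33 ≈ 1194
y = 83 + 1 × 426/3 = 83 + 142.00 ≈ 225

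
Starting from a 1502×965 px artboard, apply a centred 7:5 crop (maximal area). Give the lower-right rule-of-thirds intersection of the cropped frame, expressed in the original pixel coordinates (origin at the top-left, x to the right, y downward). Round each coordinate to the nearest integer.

1502/965 > 7/5, so the 7:5 crop keeps the full height 965 and trims width to 965 × 7/5 = 1351.00 px.
Left offset = (1502 − 1351.00)/2 = 75.50 px; top offset = 0.
Lower-right is two-thirds across and two-thirds down within the crop:
x = 75.50 + 2 × 1351.00/3 ≈ 976; y = 0.00 + 2 × 965.00/3 ≈ 643.

(976, 643)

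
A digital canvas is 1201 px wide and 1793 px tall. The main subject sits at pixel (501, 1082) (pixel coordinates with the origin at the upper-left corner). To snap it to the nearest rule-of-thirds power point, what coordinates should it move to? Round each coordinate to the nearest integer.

Third lines: x ∈ {400, 801}, y ∈ {598, 1195}.
501 is closer to x = 400; 1082 is closer to y = 1195.
So the nearest intersection is the lower-left power point.

(400, 1195)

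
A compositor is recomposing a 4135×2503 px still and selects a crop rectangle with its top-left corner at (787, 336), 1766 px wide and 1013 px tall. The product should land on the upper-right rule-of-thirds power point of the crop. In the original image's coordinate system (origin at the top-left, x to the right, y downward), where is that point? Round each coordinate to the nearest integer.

One third of the crop width 1766 is 588.67 px.
One third of the crop height 1013 is 337.67 px.
The upper-right point is two-thirds across and one-third down within the crop:
x = 787 + 2 × 588.67 ≈ 1964; y = 336 + 1 × 337.67 ≈ 674.

x = 1964 px, y = 674 px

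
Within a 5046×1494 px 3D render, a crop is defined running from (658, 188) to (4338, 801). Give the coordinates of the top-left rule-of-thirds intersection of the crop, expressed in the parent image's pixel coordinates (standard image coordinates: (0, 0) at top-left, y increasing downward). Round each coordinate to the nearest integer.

Crop width = 4338 − 658 = 3680 px; one third is 1226.67 px.
Crop height = 801 − 188 = 613 px; one third is 204.33 px.
The top-left point is one-third across and one-third down within the crop:
x = 658 + 1 × 1226.67 ≈ 1885; y = 188 + 1 × 204.33 ≈ 392.

x = 1885 px, y = 392 px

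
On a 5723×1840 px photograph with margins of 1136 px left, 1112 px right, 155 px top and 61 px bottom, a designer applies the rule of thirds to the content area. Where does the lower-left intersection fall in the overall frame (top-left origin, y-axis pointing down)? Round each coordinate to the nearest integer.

(2294, 1238)

Content width = 5723 − 1136 − 1112 = 3475 px; content height = 1840 − 155 − 61 = 1624 px.
Lower-left is one-third across and two-thirds down within the content area.
x = 1136 + 1 × 3475/3 = 1136 + 1158.33 ≈ 2294
y = 155 + 2 × 1624/3 = 155 + 1082.67 ≈ 1238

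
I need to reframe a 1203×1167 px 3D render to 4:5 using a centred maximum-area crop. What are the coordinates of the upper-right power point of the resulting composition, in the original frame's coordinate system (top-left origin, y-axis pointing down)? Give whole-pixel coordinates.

1203/1167 > 4/5, so the 4:5 crop keeps the full height 1167 and trims width to 1167 × 4/5 = 933.60 px.
Left offset = (1203 − 933.60)/2 = 134.70 px; top offset = 0.
Upper-right is two-thirds across and one-third down within the crop:
x = 134.70 + 2 × 933.60/3 ≈ 757; y = 0.00 + 1 × 1167.00/3 ≈ 389.

(757, 389)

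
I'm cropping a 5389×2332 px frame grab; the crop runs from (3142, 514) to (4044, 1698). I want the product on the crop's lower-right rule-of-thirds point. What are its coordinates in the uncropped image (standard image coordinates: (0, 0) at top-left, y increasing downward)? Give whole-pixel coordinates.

Crop width = 4044 − 3142 = 902 px; one third is 300.67 px.
Crop height = 1698 − 514 = 1184 px; one third is 394.67 px.
The lower-right point is two-thirds across and two-thirds down within the crop:
x = 3142 + 2 × 300.67 ≈ 3743; y = 514 + 2 × 394.67 ≈ 1303.

(3743, 1303)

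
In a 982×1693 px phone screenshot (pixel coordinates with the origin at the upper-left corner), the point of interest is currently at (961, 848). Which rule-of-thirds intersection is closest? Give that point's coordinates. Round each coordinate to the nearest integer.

x = 655 px, y = 1129 px

Third lines: x ∈ {327, 655}, y ∈ {564, 1129}.
961 is closer to x = 655; 848 is closer to y = 1129.
So the nearest intersection is the lower-right power point.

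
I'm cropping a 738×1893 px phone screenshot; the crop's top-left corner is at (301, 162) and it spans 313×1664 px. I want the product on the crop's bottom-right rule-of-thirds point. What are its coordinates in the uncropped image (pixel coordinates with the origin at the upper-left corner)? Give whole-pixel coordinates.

One third of the crop width 313 is 104.33 px.
One third of the crop height 1664 is 554.67 px.
The bottom-right point is two-thirds across and two-thirds down within the crop:
x = 301 + 2 × 104.33 ≈ 510; y = 162 + 2 × 554.67 ≈ 1271.

(510, 1271)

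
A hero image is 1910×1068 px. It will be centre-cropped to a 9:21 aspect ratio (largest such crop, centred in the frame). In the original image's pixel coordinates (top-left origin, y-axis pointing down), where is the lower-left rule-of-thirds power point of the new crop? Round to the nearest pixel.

x = 879 px, y = 712 px

1910/1068 > 9/21, so the 9:21 crop keeps the full height 1068 and trims width to 1068 × 9/21 = 457.71 px.
Left offset = (1910 − 457.71)/2 = 726.14 px; top offset = 0.
Lower-left is one-third across and two-thirds down within the crop:
x = 726.14 + 1 × 457.71/3 ≈ 879; y = 0.00 + 2 × 1068.00/3 ≈ 712.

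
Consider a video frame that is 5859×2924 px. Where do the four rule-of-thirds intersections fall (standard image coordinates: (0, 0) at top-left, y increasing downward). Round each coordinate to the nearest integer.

(1953, 975), (3906, 975), (1953, 1949), (3906, 1949)

One third of 5859 is 1953; one third of 2924 is 974.67.
Vertical third lines at x = 1953 and x = 3906; horizontal third lines at y = 975 and y = 1949.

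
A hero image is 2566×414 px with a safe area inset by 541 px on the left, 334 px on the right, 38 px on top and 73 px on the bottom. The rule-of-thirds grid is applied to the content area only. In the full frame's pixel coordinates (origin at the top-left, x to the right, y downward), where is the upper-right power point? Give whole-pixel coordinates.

Content width = 2566 − 541 − 334 = 1691 px; content height = 414 − 38 − 73 = 303 px.
Upper-right is two-thirds across and one-third down within the content area.
x = 541 + 2 × 1691/3 = 541 + 1127.33 ≈ 1668
y = 38 + 1 × 303/3 = 38 + 101.00 ≈ 139

x = 1668 px, y = 139 px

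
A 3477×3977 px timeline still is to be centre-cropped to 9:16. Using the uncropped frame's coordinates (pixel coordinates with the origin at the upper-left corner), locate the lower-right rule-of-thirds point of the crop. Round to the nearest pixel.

3477/3977 > 9/16, so the 9:16 crop keeps the full height 3977 and trims width to 3977 × 9/16 = 2237.06 px.
Left offset = (3477 − 2237.06)/2 = 619.97 px; top offset = 0.
Lower-right is two-thirds across and two-thirds down within the crop:
x = 619.97 + 2 × 2237.06/3 ≈ 2111; y = 0.00 + 2 × 3977.00/3 ≈ 2651.

x = 2111 px, y = 2651 px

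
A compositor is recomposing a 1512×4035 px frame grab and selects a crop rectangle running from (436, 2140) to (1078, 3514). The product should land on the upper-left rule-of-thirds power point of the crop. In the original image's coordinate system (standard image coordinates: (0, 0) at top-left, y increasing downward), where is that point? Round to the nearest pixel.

Crop width = 1078 − 436 = 642 px; one third is 214.00 px.
Crop height = 3514 − 2140 = 1374 px; one third is 458.00 px.
The upper-left point is one-third across and one-third down within the crop:
x = 436 + 1 × 214.00 ≈ 650; y = 2140 + 1 × 458.00 ≈ 2598.

x = 650 px, y = 2598 px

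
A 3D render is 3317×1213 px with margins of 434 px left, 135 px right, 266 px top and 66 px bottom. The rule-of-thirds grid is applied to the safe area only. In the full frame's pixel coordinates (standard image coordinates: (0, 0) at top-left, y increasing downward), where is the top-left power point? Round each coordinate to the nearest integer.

Content width = 3317 − 434 − 135 = 2748 px; content height = 1213 − 266 − 66 = 881 px.
Top-left is one-third across and one-third down within the safe area.
x = 434 + 1 × 2748/3 = 434 + 916.00 ≈ 1350
y = 266 + 1 × 881/3 = 266 + 293.67 ≈ 560

(1350, 560)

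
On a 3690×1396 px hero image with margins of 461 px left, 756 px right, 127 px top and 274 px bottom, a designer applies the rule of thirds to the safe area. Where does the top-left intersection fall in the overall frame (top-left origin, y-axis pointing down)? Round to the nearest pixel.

x = 1285 px, y = 459 px

Content width = 3690 − 461 − 756 = 2473 px; content height = 1396 − 127 − 274 = 995 px.
Top-left is one-third across and one-third down within the safe area.
x = 461 + 1 × 2473/3 = 461 + 824.33 ≈ 1285
y = 127 + 1 × 995/3 = 127 + 331.67 ≈ 459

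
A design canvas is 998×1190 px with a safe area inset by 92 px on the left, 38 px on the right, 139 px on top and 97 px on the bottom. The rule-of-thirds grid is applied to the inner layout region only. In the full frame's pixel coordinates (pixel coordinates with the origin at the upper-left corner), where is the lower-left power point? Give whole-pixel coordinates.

Content width = 998 − 92 − 38 = 868 px; content height = 1190 − 139 − 97 = 954 px.
Lower-left is one-third across and two-thirds down within the inner layout region.
x = 92 + 1 × 868/3 = 92 + 289.33 ≈ 381
y = 139 + 2 × 954/3 = 139 + 636.00 ≈ 775

x = 381 px, y = 775 px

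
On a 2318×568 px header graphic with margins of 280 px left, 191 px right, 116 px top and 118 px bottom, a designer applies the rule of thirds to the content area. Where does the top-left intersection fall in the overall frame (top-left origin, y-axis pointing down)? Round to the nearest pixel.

Content width = 2318 − 280 − 191 = 1847 px; content height = 568 − 116 − 118 = 334 px.
Top-left is one-third across and one-third down within the content area.
x = 280 + 1 × 1847/3 = 280 + 615.67 ≈ 896
y = 116 + 1 × 334/3 = 116 + 111.33 ≈ 227

x = 896 px, y = 227 px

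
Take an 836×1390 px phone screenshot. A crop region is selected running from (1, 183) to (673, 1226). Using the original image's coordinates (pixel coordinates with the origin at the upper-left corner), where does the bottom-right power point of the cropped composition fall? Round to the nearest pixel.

(449, 878)

Crop width = 673 − 1 = 672 px; one third is 224.00 px.
Crop height = 1226 − 183 = 1043 px; one third is 347.67 px.
The bottom-right point is two-thirds across and two-thirds down within the crop:
x = 1 + 2 × 224.00 ≈ 449; y = 183 + 2 × 347.67 ≈ 878.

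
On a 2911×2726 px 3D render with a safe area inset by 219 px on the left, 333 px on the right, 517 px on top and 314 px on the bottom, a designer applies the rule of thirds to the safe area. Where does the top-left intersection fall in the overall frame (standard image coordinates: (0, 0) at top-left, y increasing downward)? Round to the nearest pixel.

(1005, 1149)

Content width = 2911 − 219 − 333 = 2359 px; content height = 2726 − 517 − 314 = 1895 px.
Top-left is one-third across and one-third down within the safe area.
x = 219 + 1 × 2359/3 = 219 + 786.33 ≈ 1005
y = 517 + 1 × 1895/3 = 517 + 631.67 ≈ 1149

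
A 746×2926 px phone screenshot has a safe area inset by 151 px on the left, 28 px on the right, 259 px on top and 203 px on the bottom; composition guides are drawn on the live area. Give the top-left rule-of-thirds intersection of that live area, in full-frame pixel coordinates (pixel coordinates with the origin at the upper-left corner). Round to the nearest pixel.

x = 340 px, y = 1080 px

Content width = 746 − 151 − 28 = 567 px; content height = 2926 − 259 − 203 = 2464 px.
Top-left is one-third across and one-third down within the live area.
x = 151 + 1 × 567/3 = 151 + 189.00 ≈ 340
y = 259 + 1 × 2464/3 = 259 + 821.33 ≈ 1080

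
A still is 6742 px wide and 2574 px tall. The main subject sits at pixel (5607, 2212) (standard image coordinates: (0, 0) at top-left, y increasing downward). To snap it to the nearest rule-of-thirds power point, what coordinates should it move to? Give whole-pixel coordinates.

x = 4495 px, y = 1716 px

Third lines: x ∈ {2247, 4495}, y ∈ {858, 1716}.
5607 is closer to x = 4495; 2212 is closer to y = 1716.
So the nearest intersection is the lower-right power point.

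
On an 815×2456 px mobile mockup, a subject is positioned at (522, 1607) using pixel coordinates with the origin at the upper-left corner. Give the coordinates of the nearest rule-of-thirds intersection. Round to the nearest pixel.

x = 543 px, y = 1637 px

Third lines: x ∈ {272, 543}, y ∈ {819, 1637}.
522 is closer to x = 543; 1607 is closer to y = 1637.
So the nearest intersection is the lower-right power point.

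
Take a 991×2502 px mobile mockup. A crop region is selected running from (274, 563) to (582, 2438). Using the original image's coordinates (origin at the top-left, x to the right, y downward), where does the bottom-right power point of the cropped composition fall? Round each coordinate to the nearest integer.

x = 479 px, y = 1813 px

Crop width = 582 − 274 = 308 px; one third is 102.67 px.
Crop height = 2438 − 563 = 1875 px; one third is 625.00 px.
The bottom-right point is two-thirds across and two-thirds down within the crop:
x = 274 + 2 × 102.67 ≈ 479; y = 563 + 2 × 625.00 ≈ 1813.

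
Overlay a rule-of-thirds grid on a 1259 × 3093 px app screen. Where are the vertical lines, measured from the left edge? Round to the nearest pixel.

1259 / 3 = 419.67, so the vertical lines sit at one and two thirds of 1259.

420 px and 839 px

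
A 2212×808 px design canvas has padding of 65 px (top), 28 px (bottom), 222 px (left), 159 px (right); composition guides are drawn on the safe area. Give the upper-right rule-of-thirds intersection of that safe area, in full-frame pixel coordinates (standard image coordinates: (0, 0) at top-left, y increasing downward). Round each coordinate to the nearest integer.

Content width = 2212 − 222 − 159 = 1831 px; content height = 808 − 65 − 28 = 715 px.
Upper-right is two-thirds across and one-third down within the safe area.
x = 222 + 2 × 1831/3 = 222 + 1220.67 ≈ 1443
y = 65 + 1 × 715/3 = 65 + 238.33 ≈ 303

x = 1443 px, y = 303 px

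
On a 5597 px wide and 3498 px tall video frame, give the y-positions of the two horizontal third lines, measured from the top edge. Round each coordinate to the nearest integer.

3498 / 3 = 1166, so the horizontal lines sit at one and two thirds of 3498.

1166 px and 2332 px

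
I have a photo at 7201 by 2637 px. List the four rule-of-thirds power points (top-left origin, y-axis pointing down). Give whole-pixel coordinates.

One third of 7201 is 2400.33; one third of 2637 is 879.
Vertical third lines at x = 2400 and x = 4801; horizontal third lines at y = 879 and y = 1758.

(2400, 879), (4801, 879), (2400, 1758), (4801, 1758)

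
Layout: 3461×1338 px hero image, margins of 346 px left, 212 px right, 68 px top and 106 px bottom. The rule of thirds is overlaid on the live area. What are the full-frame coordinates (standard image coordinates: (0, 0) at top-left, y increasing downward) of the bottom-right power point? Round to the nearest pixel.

(2281, 844)

Content width = 3461 − 346 − 212 = 2903 px; content height = 1338 − 68 − 106 = 1164 px.
Bottom-right is two-thirds across and two-thirds down within the live area.
x = 346 + 2 × 2903/3 = 346 + 1935.33 ≈ 2281
y = 68 + 2 × 1164/3 = 68 + 776.00 ≈ 844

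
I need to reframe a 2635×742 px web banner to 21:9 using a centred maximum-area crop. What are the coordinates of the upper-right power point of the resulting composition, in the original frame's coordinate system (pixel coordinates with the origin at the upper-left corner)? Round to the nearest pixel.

2635/742 > 21/9, so the 21:9 crop keeps the full height 742 and trims width to 742 × 21/9 = 1731.33 px.
Left offset = (2635 − 1731.33)/2 = 451.83 px; top offset = 0.
Upper-right is two-thirds across and one-third down within the crop:
x = 451.83 + 2 × 1731.33/3 ≈ 1606; y = 0.00 + 1 × 742.00/3 ≈ 247.

(1606, 247)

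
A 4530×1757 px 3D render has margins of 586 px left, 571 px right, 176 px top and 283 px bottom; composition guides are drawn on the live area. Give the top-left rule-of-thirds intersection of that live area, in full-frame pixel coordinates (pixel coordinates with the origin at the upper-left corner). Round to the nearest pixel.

x = 1710 px, y = 609 px

Content width = 4530 − 586 − 571 = 3373 px; content height = 1757 − 176 − 283 = 1298 px.
Top-left is one-third across and one-third down within the live area.
x = 586 + 1 × 3373/3 = 586 + 1124.33 ≈ 1710
y = 176 + 1 × 1298/3 = 176 + 432.67 ≈ 609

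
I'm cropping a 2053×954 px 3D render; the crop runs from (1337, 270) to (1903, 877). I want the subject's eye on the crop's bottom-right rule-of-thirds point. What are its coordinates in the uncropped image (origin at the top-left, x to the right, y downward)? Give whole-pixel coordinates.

Crop width = 1903 − 1337 = 566 px; one third is 188.67 px.
Crop height = 877 − 270 = 607 px; one third is 202.33 px.
The bottom-right point is two-thirds across and two-thirds down within the crop:
x = 1337 + 2 × 188.67 ≈ 1714; y = 270 + 2 × 202.33 ≈ 675.

x = 1714 px, y = 675 px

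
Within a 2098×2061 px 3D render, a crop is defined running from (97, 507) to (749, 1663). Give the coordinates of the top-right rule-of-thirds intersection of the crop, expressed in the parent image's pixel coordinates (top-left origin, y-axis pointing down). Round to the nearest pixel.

Crop width = 749 − 97 = 652 px; one third is 217.33 px.
Crop height = 1663 − 507 = 1156 px; one third is 385.33 px.
The top-right point is two-thirds across and one-third down within the crop:
x = 97 + 2 × 217.33 ≈ 532; y = 507 + 1 × 385.33 ≈ 892.

x = 532 px, y = 892 px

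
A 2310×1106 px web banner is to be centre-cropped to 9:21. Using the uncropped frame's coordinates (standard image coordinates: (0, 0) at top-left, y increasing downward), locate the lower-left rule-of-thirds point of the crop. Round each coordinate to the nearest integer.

(1076, 737)

2310/1106 > 9/21, so the 9:21 crop keeps the full height 1106 and trims width to 1106 × 9/21 = 474.00 px.
Left offset = (2310 − 474.00)/2 = 918.00 px; top offset = 0.
Lower-left is one-third across and two-thirds down within the crop:
x = 918.00 + 1 × 474.00/3 ≈ 1076; y = 0.00 + 2 × 1106.00/3 ≈ 737.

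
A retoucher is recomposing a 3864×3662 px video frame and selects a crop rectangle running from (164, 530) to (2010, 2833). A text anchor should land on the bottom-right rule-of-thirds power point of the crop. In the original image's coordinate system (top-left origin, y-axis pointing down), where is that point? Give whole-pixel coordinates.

x = 1395 px, y = 2065 px

Crop width = 2010 − 164 = 1846 px; one third is 615.33 px.
Crop height = 2833 − 530 = 2303 px; one third is 767.67 px.
The bottom-right point is two-thirds across and two-thirds down within the crop:
x = 164 + 2 × 615.33 ≈ 1395; y = 530 + 2 × 767.67 ≈ 2065.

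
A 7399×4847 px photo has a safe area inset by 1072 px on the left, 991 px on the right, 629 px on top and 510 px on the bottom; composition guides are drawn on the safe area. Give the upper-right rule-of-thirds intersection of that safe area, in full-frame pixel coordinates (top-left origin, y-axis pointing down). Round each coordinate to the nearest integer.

Content width = 7399 − 1072 − 991 = 5336 px; content height = 4847 − 629 − 510 = 3708 px.
Upper-right is two-thirds across and one-third down within the safe area.
x = 1072 + 2 × 5336/3 = 1072 + 3557.33 ≈ 4629
y = 629 + 1 × 3708/3 = 629 + 1236.00 ≈ 1865

x = 4629 px, y = 1865 px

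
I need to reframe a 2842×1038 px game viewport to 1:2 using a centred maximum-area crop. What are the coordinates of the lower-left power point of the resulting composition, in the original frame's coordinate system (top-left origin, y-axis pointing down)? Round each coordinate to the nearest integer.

(1335, 692)

2842/1038 > 1/2, so the 1:2 crop keeps the full height 1038 and trims width to 1038 × 1/2 = 519.00 px.
Left offset = (2842 − 519.00)/2 = 1161.50 px; top offset = 0.
Lower-left is one-third across and two-thirds down within the crop:
x = 1161.50 + 1 × 519.00/3 ≈ 1335; y = 0.00 + 2 × 1038.00/3 ≈ 692.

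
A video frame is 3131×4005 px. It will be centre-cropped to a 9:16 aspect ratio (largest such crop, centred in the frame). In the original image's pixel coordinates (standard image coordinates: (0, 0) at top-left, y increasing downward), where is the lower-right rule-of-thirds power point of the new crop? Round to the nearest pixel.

3131/4005 > 9/16, so the 9:16 crop keeps the full height 4005 and trims width to 4005 × 9/16 = 2252.81 px.
Left offset = (3131 − 2252.81)/2 = 439.09 px; top offset = 0.
Lower-right is two-thirds across and two-thirds down within the crop:
x = 439.09 + 2 × 2252.81/3 ≈ 1941; y = 0.00 + 2 × 4005.00/3 ≈ 2670.

(1941, 2670)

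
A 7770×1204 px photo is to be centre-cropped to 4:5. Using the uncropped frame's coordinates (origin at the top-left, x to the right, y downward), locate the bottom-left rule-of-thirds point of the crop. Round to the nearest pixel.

x = 3724 px, y = 803 px

7770/1204 > 4/5, so the 4:5 crop keeps the full height 1204 and trims width to 1204 × 4/5 = 963.20 px.
Left offset = (7770 − 963.20)/2 = 3403.40 px; top offset = 0.
Bottom-left is one-third across and two-thirds down within the crop:
x = 3403.40 + 1 × 963.20/3 ≈ 3724; y = 0.00 + 2 × 1204.00/3 ≈ 803.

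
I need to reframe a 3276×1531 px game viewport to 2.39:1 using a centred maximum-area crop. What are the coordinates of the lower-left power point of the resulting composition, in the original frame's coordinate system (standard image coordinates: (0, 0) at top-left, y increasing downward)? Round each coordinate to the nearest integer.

(1092, 994)

3276/1531 < 2.39/1, so the 2.39:1 crop keeps the full width 3276 and trims height to 3276 × 1/2.39 = 1370.71 px.
Top offset = (1531 − 1370.71)/2 = 80.14 px; left offset = 0.
Lower-left is one-third across and two-thirds down within the crop:
x = 0.00 + 1 × 3276.00/3 ≈ 1092; y = 80.14 + 2 × 1370.71/3 ≈ 994.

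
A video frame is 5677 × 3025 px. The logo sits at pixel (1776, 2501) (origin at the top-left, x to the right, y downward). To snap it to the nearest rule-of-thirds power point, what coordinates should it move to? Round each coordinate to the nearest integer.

Third lines: x ∈ {1892, 3785}, y ∈ {1008, 2017}.
1776 is closer to x = 1892; 2501 is closer to y = 2017.
So the nearest intersection is the lower-left power point.

(1892, 2017)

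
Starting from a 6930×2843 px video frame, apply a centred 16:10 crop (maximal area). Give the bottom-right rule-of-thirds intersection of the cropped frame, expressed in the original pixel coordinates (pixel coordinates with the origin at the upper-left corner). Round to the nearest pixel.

(4223, 1895)

6930/2843 > 16/10, so the 16:10 crop keeps the full height 2843 and trims width to 2843 × 16/10 = 4548.80 px.
Left offset = (6930 − 4548.80)/2 = 1190.60 px; top offset = 0.
Bottom-right is two-thirds across and two-thirds down within the crop:
x = 1190.60 + 2 × 4548.80/3 ≈ 4223; y = 0.00 + 2 × 2843.00/3 ≈ 1895.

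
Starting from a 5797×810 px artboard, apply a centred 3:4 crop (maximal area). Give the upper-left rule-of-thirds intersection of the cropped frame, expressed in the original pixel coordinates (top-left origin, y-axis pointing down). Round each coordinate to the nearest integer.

(2797, 270)

5797/810 > 3/4, so the 3:4 crop keeps the full height 810 and trims width to 810 × 3/4 = 607.50 px.
Left offset = (5797 − 607.50)/2 = 2594.75 px; top offset = 0.
Upper-left is one-third across and one-third down within the crop:
x = 2594.75 + 1 × 607.50/3 ≈ 2797; y = 0.00 + 1 × 810.00/3 ≈ 270.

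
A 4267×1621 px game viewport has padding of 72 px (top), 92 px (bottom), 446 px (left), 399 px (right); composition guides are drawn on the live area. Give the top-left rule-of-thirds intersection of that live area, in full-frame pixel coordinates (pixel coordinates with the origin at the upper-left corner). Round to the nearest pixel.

Content width = 4267 − 446 − 399 = 3422 px; content height = 1621 − 72 − 92 = 1457 px.
Top-left is one-third across and one-third down within the live area.
x = 446 + 1 × 3422/3 = 446 + 1140.67 ≈ 1587
y = 72 + 1 × 1457/3 = 72 + 485.67 ≈ 558

(1587, 558)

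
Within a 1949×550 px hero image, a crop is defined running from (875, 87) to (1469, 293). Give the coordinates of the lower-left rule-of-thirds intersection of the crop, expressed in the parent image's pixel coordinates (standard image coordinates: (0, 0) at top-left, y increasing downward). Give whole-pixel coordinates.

Crop width = 1469 − 875 = 594 px; one third is 198.00 px.
Crop height = 293 − 87 = 206 px; one third is 68.67 px.
The lower-left point is one-third across and two-thirds down within the crop:
x = 875 + 1 × 198.00 ≈ 1073; y = 87 + 2 × 68.67 ≈ 224.

(1073, 224)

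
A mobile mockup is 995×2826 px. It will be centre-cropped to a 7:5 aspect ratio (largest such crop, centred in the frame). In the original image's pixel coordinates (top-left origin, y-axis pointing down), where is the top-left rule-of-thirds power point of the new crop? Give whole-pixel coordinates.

x = 332 px, y = 1295 px

995/2826 < 7/5, so the 7:5 crop keeps the full width 995 and trims height to 995 × 5/7 = 710.71 px.
Top offset = (2826 − 710.71)/2 = 1057.64 px; left offset = 0.
Top-left is one-third across and one-third down within the crop:
x = 0.00 + 1 × 995.00/3 ≈ 332; y = 1057.64 + 1 × 710.71/3 ≈ 1295.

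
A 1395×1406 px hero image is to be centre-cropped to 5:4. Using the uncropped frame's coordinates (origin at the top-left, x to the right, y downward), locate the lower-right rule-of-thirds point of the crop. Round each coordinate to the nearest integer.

x = 930 px, y = 889 px

1395/1406 < 5/4, so the 5:4 crop keeps the full width 1395 and trims height to 1395 × 4/5 = 1116.00 px.
Top offset = (1406 − 1116.00)/2 = 145.00 px; left offset = 0.
Lower-right is two-thirds across and two-thirds down within the crop:
x = 0.00 + 2 × 1395.00/3 ≈ 930; y = 145.00 + 2 × 1116.00/3 ≈ 889.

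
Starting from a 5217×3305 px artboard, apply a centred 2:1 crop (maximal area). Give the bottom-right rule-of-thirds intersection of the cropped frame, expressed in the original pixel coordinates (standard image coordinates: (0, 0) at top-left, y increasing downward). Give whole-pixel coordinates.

x = 3478 px, y = 2087 px

5217/3305 < 2/1, so the 2:1 crop keeps the full width 5217 and trims height to 5217 × 1/2 = 2608.50 px.
Top offset = (3305 − 2608.50)/2 = 348.25 px; left offset = 0.
Bottom-right is two-thirds across and two-thirds down within the crop:
x = 0.00 + 2 × 5217.00/3 ≈ 3478; y = 348.25 + 2 × 2608.50/3 ≈ 2087.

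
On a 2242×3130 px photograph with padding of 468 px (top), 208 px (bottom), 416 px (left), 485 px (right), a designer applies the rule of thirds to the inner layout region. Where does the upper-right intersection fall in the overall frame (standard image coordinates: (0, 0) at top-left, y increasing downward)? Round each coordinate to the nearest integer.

(1310, 1286)

Content width = 2242 − 416 − 485 = 1341 px; content height = 3130 − 468 − 208 = 2454 px.
Upper-right is two-thirds across and one-third down within the inner layout region.
x = 416 + 2 × 1341/3 = 416 + 894.00 ≈ 1310
y = 468 + 1 × 2454/3 = 468 + 818.00 ≈ 1286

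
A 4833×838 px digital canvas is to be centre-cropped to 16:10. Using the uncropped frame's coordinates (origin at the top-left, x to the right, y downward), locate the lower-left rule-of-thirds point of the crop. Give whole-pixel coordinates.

4833/838 > 16/10, so the 16:10 crop keeps the full height 838 and trims width to 838 × 16/10 = 1340.80 px.
Left offset = (4833 − 1340.80)/2 = 1746.10 px; top offset = 0.
Lower-left is one-third across and two-thirds down within the crop:
x = 1746.10 + 1 × 1340.80/3 ≈ 2193; y = 0.00 + 2 × 838.00/3 ≈ 559.

(2193, 559)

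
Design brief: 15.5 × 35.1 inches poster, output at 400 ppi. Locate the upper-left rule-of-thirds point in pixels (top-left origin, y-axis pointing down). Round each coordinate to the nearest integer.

x = 2067 px, y = 4680 px

In pixels the canvas is 15.5 × 400 = 6200 wide and 35.1 × 400 = 14040 tall.
The upper-left point is one-third across and one-third down:
x = 1 × 6200/3 ≈ 2067; y = 1 × 14040/3 ≈ 4680.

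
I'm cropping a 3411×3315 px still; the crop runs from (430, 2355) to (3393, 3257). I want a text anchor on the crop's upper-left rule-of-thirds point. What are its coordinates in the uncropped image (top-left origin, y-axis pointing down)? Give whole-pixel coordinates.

Crop width = 3393 − 430 = 2963 px; one third is 987.67 px.
Crop height = 3257 − 2355 = 902 px; one third is 300.67 px.
The upper-left point is one-third across and one-third down within the crop:
x = 430 + 1 × 987.67 ≈ 1418; y = 2355 + 1 × 300.67 ≈ 2656.

(1418, 2656)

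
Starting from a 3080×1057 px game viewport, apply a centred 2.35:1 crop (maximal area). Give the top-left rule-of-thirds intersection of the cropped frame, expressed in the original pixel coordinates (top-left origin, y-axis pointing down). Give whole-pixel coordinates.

3080/1057 > 2.35/1, so the 2.35:1 crop keeps the full height 1057 and trims width to 1057 × 2.35/1 = 2483.95 px.
Left offset = (3080 − 2483.95)/2 = 298.02 px; top offset = 0.
Top-left is one-third across and one-third down within the crop:
x = 298.02 + 1 × 2483.95/3 ≈ 1126; y = 0.00 + 1 × 1057.00/3 ≈ 352.

(1126, 352)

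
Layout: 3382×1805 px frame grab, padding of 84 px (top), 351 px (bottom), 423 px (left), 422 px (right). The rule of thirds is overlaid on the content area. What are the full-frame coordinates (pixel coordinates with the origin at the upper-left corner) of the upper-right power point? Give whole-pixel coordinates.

x = 2114 px, y = 541 px

Content width = 3382 − 423 − 422 = 2537 px; content height = 1805 − 84 − 351 = 1370 px.
Upper-right is two-thirds across and one-third down within the content area.
x = 423 + 2 × 2537/3 = 423 + 1691.33 ≈ 2114
y = 84 + 1 × 1370/3 = 84 + 456.67 ≈ 541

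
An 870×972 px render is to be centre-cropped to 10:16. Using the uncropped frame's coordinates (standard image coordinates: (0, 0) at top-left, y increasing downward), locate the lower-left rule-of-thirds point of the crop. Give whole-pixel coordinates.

(334, 648)

870/972 > 10/16, so the 10:16 crop keeps the full height 972 and trims width to 972 × 10/16 = 607.50 px.
Left offset = (870 − 607.50)/2 = 131.25 px; top offset = 0.
Lower-left is one-third across and two-thirds down within the crop:
x = 131.25 + 1 × 607.50/3 ≈ 334; y = 0.00 + 2 × 972.00/3 ≈ 648.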